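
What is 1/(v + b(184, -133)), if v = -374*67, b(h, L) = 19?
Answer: -1/25039 ≈ -3.9938e-5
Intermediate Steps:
v = -25058
1/(v + b(184, -133)) = 1/(-25058 + 19) = 1/(-25039) = -1/25039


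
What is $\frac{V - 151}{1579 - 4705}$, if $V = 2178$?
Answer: $- \frac{2027}{3126} \approx -0.64843$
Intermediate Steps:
$\frac{V - 151}{1579 - 4705} = \frac{2178 - 151}{1579 - 4705} = \frac{2027}{-3126} = 2027 \left(- \frac{1}{3126}\right) = - \frac{2027}{3126}$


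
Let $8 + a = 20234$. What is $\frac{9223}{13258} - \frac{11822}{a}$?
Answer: $\frac{14904161}{134078154} \approx 0.11116$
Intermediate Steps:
$a = 20226$ ($a = -8 + 20234 = 20226$)
$\frac{9223}{13258} - \frac{11822}{a} = \frac{9223}{13258} - \frac{11822}{20226} = 9223 \cdot \frac{1}{13258} - \frac{5911}{10113} = \frac{9223}{13258} - \frac{5911}{10113} = \frac{14904161}{134078154}$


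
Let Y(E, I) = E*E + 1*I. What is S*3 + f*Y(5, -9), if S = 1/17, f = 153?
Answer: 41619/17 ≈ 2448.2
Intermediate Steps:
Y(E, I) = I + E² (Y(E, I) = E² + I = I + E²)
S = 1/17 ≈ 0.058824
S*3 + f*Y(5, -9) = (1/17)*3 + 153*(-9 + 5²) = 3/17 + 153*(-9 + 25) = 3/17 + 153*16 = 3/17 + 2448 = 41619/17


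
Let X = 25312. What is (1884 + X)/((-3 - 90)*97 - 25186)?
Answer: -27196/34207 ≈ -0.79504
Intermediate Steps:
(1884 + X)/((-3 - 90)*97 - 25186) = (1884 + 25312)/((-3 - 90)*97 - 25186) = 27196/(-93*97 - 25186) = 27196/(-9021 - 25186) = 27196/(-34207) = 27196*(-1/34207) = -27196/34207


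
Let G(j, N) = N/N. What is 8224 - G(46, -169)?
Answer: 8223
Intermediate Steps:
G(j, N) = 1
8224 - G(46, -169) = 8224 - 1*1 = 8224 - 1 = 8223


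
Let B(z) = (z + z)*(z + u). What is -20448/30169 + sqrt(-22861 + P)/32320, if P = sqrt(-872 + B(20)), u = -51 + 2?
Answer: -20448/30169 + sqrt(-22861 + 4*I*sqrt(127))/32320 ≈ -0.67778 + 0.0046782*I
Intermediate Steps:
u = -49
B(z) = 2*z*(-49 + z) (B(z) = (z + z)*(z - 49) = (2*z)*(-49 + z) = 2*z*(-49 + z))
P = 4*I*sqrt(127) (P = sqrt(-872 + 2*20*(-49 + 20)) = sqrt(-872 + 2*20*(-29)) = sqrt(-872 - 1160) = sqrt(-2032) = 4*I*sqrt(127) ≈ 45.078*I)
-20448/30169 + sqrt(-22861 + P)/32320 = -20448/30169 + sqrt(-22861 + 4*I*sqrt(127))/32320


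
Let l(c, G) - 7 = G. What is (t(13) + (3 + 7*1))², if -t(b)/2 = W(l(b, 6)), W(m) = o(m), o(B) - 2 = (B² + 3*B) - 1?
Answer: 166464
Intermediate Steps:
o(B) = 1 + B² + 3*B (o(B) = 2 + ((B² + 3*B) - 1) = 2 + (-1 + B² + 3*B) = 1 + B² + 3*B)
l(c, G) = 7 + G
W(m) = 1 + m² + 3*m
t(b) = -418 (t(b) = -2*(1 + (7 + 6)² + 3*(7 + 6)) = -2*(1 + 13² + 3*13) = -2*(1 + 169 + 39) = -2*209 = -418)
(t(13) + (3 + 7*1))² = (-418 + (3 + 7*1))² = (-418 + (3 + 7))² = (-418 + 10)² = (-408)² = 166464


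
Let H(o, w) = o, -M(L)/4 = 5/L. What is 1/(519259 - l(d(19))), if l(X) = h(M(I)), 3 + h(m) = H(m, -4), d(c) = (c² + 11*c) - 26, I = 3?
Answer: 3/1557806 ≈ 1.9258e-6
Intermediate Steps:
M(L) = -20/L
d(c) = -26 + c² + 11*c
h(m) = -3 + m
l(X) = -29/3 (l(X) = -3 - 20/3 = -29/3)
1/(519259 - l(d(19))) = 1/(519259 - 1*(-29/3)) = 1/(519259 + 29/3) = 1/(1557806/3) = 3/1557806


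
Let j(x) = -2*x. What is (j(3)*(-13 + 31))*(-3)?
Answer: 324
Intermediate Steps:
(j(3)*(-13 + 31))*(-3) = ((-2*3)*(-13 + 31))*(-3) = -6*18*(-3) = -108*(-3) = 324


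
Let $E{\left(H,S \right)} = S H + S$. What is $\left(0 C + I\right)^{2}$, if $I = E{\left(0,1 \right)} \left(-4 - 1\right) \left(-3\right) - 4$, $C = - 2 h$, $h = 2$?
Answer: $121$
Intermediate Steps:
$E{\left(H,S \right)} = S + H S$ ($E{\left(H,S \right)} = H S + S = S + H S$)
$C = -4$ ($C = \left(-2\right) 2 = -4$)
$I = 11$ ($I = 1 \left(1 + 0\right) \left(-4 - 1\right) \left(-3\right) - 4 = 1 \cdot 1 \left(\left(-5\right) \left(-3\right)\right) - 4 = 1 \cdot 15 - 4 = 15 - 4 = 11$)
$\left(0 C + I\right)^{2} = \left(0 \left(-4\right) + 11\right)^{2} = \left(0 + 11\right)^{2} = 11^{2} = 121$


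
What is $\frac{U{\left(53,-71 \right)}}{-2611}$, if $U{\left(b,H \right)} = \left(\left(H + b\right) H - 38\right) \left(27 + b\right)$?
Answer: $- \frac{99200}{2611} \approx -37.993$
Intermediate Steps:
$U{\left(b,H \right)} = \left(-38 + H \left(H + b\right)\right) \left(27 + b\right)$ ($U{\left(b,H \right)} = \left(H \left(H + b\right) - 38\right) \left(27 + b\right) = \left(-38 + H \left(H + b\right)\right) \left(27 + b\right)$)
$\frac{U{\left(53,-71 \right)}}{-2611} = \frac{-1026 - 2014 + 27 \left(-71\right)^{2} - 71 \cdot 53^{2} + 53 \left(-71\right)^{2} + 27 \left(-71\right) 53}{-2611} = \left(-1026 - 2014 + 27 \cdot 5041 - 199439 + 53 \cdot 5041 - 101601\right) \left(- \frac{1}{2611}\right) = \left(-1026 - 2014 + 136107 - 199439 + 267173 - 101601\right) \left(- \frac{1}{2611}\right) = 99200 \left(- \frac{1}{2611}\right) = - \frac{99200}{2611}$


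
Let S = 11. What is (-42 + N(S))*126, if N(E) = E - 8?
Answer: -4914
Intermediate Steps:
N(E) = -8 + E
(-42 + N(S))*126 = (-42 + (-8 + 11))*126 = (-42 + 3)*126 = -39*126 = -4914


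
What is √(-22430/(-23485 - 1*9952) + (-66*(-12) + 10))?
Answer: 2*√224353108262/33437 ≈ 28.331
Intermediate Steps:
√(-22430/(-23485 - 1*9952) + (-66*(-12) + 10)) = √(-22430/(-23485 - 9952) + (-33*(-24) + 10)) = √(-22430/(-33437) + (792 + 10)) = √(-22430*(-1/33437) + 802) = √(22430/33437 + 802) = √(26838904/33437) = 2*√224353108262/33437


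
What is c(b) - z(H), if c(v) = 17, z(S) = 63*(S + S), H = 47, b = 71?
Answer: -5905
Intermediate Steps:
z(S) = 126*S (z(S) = 63*(2*S) = 126*S)
c(b) - z(H) = 17 - 126*47 = 17 - 1*5922 = 17 - 5922 = -5905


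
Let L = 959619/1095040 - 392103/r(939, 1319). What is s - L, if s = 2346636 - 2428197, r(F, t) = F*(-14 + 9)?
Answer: -5596751080815/68549504 ≈ -81645.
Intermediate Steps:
r(F, t) = -5*F (r(F, t) = F*(-5) = -5*F)
s = -81561
L = 5784985071/68549504 (L = 959619/1095040 - 392103/((-5*939)) = 959619*(1/1095040) - 392103/(-4695) = 959619/1095040 - 392103*(-1/4695) = 959619/1095040 + 130701/1565 = 5784985071/68549504 ≈ 84.391)
s - L = -81561 - 1*5784985071/68549504 = -81561 - 5784985071/68549504 = -5596751080815/68549504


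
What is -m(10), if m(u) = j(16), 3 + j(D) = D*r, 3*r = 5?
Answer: -71/3 ≈ -23.667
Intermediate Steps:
r = 5/3 (r = (⅓)*5 = 5/3 ≈ 1.6667)
j(D) = -3 + 5*D/3 (j(D) = -3 + D*(5/3) = -3 + 5*D/3)
m(u) = 71/3 (m(u) = -3 + (5/3)*16 = -3 + 80/3 = 71/3)
-m(10) = -1*71/3 = -71/3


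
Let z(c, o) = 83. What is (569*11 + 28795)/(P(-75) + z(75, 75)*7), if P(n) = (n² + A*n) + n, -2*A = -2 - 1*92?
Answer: 17527/1303 ≈ 13.451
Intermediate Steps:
A = 47 (A = -(-2 - 1*92)/2 = -(-2 - 92)/2 = -½*(-94) = 47)
P(n) = n² + 48*n (P(n) = (n² + 47*n) + n = n² + 48*n)
(569*11 + 28795)/(P(-75) + z(75, 75)*7) = (569*11 + 28795)/(-75*(48 - 75) + 83*7) = (6259 + 28795)/(-75*(-27) + 581) = 35054/(2025 + 581) = 35054/2606 = 35054*(1/2606) = 17527/1303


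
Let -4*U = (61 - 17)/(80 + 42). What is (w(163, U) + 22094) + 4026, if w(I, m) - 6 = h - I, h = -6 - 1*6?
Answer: 25951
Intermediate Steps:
h = -12 (h = -6 - 6 = -12)
U = -11/122 (U = -(61 - 17)/(4*(80 + 42)) = -11/122 ≈ -0.090164)
w(I, m) = -6 - I (w(I, m) = 6 + (-12 - I) = -6 - I)
(w(163, U) + 22094) + 4026 = ((-6 - 1*163) + 22094) + 4026 = ((-6 - 163) + 22094) + 4026 = (-169 + 22094) + 4026 = 21925 + 4026 = 25951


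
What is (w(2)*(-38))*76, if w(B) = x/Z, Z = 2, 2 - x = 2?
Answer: 0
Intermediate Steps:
x = 0 (x = 2 - 1*2 = 2 - 2 = 0)
w(B) = 0 (w(B) = 0/2 = 0*(1/2) = 0)
(w(2)*(-38))*76 = (0*(-38))*76 = 0*76 = 0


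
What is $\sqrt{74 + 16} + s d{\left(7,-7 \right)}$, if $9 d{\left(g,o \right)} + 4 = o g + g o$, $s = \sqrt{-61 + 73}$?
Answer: $3 \sqrt{10} - \frac{68 \sqrt{3}}{3} \approx -29.773$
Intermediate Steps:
$s = 2 \sqrt{3}$ ($s = \sqrt{12} = 2 \sqrt{3} \approx 3.4641$)
$d{\left(g,o \right)} = - \frac{4}{9} + \frac{2 g o}{9}$ ($d{\left(g,o \right)} = - \frac{4}{9} + \frac{o g + g o}{9} = - \frac{4}{9} + \frac{g o + g o}{9} = - \frac{4}{9} + \frac{2 g o}{9}$)
$\sqrt{74 + 16} + s d{\left(7,-7 \right)} = \sqrt{74 + 16} + 2 \sqrt{3} \left(- \frac{4}{9} + \frac{2}{9} \cdot 7 \left(-7\right)\right) = \sqrt{90} + 2 \sqrt{3} \left(- \frac{4}{9} - \frac{98}{9}\right) = 3 \sqrt{10} + 2 \sqrt{3} \left(- \frac{34}{3}\right) = 3 \sqrt{10} - \frac{68 \sqrt{3}}{3}$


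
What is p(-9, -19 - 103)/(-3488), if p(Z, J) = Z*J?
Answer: -549/1744 ≈ -0.31479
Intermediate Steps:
p(Z, J) = J*Z
p(-9, -19 - 103)/(-3488) = ((-19 - 103)*(-9))/(-3488) = -122*(-9)*(-1/3488) = 1098*(-1/3488) = -549/1744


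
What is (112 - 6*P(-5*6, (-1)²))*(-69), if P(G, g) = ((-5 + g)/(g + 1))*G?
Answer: 17112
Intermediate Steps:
P(G, g) = G*(-5 + g)/(1 + g) (P(G, g) = ((-5 + g)/(1 + g))*G = G*(-5 + g)/(1 + g))
(112 - 6*P(-5*6, (-1)²))*(-69) = (112 - 6*(-5*6)*(-5 + (-1)²)/(1 + (-1)²))*(-69) = (112 - (-180)*(-5 + 1)/(1 + 1))*(-69) = (112 - (-180)*(-4)/2)*(-69) = (112 - 6*60)*(-69) = (112 - 360)*(-69) = -248*(-69) = 17112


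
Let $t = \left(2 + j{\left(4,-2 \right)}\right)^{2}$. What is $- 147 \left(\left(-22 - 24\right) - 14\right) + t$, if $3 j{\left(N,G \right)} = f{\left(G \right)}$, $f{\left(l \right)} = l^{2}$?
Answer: $\frac{79480}{9} \approx 8831.1$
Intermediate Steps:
$j{\left(N,G \right)} = \frac{G^{2}}{3}$
$t = \frac{100}{9}$ ($t = \left(2 + \frac{\left(-2\right)^{2}}{3}\right)^{2} = \left(2 + \frac{1}{3} \cdot 4\right)^{2} = \left(2 + \frac{4}{3}\right)^{2} = \left(\frac{10}{3}\right)^{2} = \frac{100}{9} \approx 11.111$)
$- 147 \left(\left(-22 - 24\right) - 14\right) + t = - 147 \left(\left(-22 - 24\right) - 14\right) + \frac{100}{9} = - 147 \left(-46 - 14\right) + \frac{100}{9} = \left(-147\right) \left(-60\right) + \frac{100}{9} = 8820 + \frac{100}{9} = \frac{79480}{9}$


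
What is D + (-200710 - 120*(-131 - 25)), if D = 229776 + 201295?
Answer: 249081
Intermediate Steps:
D = 431071
D + (-200710 - 120*(-131 - 25)) = 431071 + (-200710 - 120*(-131 - 25)) = 431071 + (-200710 - 120*(-156)) = 431071 + (-200710 - 1*(-18720)) = 431071 + (-200710 + 18720) = 431071 - 181990 = 249081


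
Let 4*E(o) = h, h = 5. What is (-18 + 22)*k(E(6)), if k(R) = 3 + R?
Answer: 17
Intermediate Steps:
E(o) = 5/4 (E(o) = (¼)*5 = 5/4)
(-18 + 22)*k(E(6)) = (-18 + 22)*(3 + 5/4) = 4*(17/4) = 17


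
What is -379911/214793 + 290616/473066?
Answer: -58650347319/50805632669 ≈ -1.1544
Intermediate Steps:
-379911/214793 + 290616/473066 = -379911*1/214793 + 290616*(1/473066) = -379911/214793 + 145308/236533 = -58650347319/50805632669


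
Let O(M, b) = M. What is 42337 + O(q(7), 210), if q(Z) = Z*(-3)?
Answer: 42316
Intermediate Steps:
q(Z) = -3*Z
42337 + O(q(7), 210) = 42337 - 3*7 = 42337 - 21 = 42316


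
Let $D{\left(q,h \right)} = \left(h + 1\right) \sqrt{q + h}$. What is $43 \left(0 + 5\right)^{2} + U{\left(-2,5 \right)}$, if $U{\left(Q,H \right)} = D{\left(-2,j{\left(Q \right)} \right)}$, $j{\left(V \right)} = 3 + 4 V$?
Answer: $1075 - 4 i \sqrt{7} \approx 1075.0 - 10.583 i$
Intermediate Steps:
$D{\left(q,h \right)} = \sqrt{h + q} \left(1 + h\right)$ ($D{\left(q,h \right)} = \left(1 + h\right) \sqrt{h + q} = \sqrt{h + q} \left(1 + h\right)$)
$U{\left(Q,H \right)} = \sqrt{1 + 4 Q} \left(4 + 4 Q\right)$ ($U{\left(Q,H \right)} = \sqrt{\left(3 + 4 Q\right) - 2} \left(1 + \left(3 + 4 Q\right)\right) = \sqrt{1 + 4 Q} \left(4 + 4 Q\right)$)
$43 \left(0 + 5\right)^{2} + U{\left(-2,5 \right)} = 43 \left(0 + 5\right)^{2} + 4 \sqrt{1 + 4 \left(-2\right)} \left(1 - 2\right) = 43 \cdot 5^{2} + 4 \sqrt{1 - 8} \left(-1\right) = 43 \cdot 25 + 4 \sqrt{-7} \left(-1\right) = 1075 + 4 i \sqrt{7} \left(-1\right) = 1075 - 4 i \sqrt{7}$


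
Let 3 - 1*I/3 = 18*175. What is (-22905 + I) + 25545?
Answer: -6801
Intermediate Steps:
I = -9441 (I = 9 - 54*175 = 9 - 3*3150 = 9 - 9450 = -9441)
(-22905 + I) + 25545 = (-22905 - 9441) + 25545 = -32346 + 25545 = -6801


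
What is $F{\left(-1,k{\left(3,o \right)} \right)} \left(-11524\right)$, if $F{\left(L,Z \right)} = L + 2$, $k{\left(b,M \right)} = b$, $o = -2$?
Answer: $-11524$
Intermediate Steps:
$F{\left(L,Z \right)} = 2 + L$
$F{\left(-1,k{\left(3,o \right)} \right)} \left(-11524\right) = \left(2 - 1\right) \left(-11524\right) = 1 \left(-11524\right) = -11524$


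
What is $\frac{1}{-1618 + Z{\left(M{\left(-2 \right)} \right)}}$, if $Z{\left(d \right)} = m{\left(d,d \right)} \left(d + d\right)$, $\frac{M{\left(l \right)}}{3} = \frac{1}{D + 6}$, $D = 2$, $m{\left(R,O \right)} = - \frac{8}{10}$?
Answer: $- \frac{5}{8093} \approx -0.00061782$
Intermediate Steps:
$m{\left(R,O \right)} = - \frac{4}{5}$ ($m{\left(R,O \right)} = \left(-8\right) \frac{1}{10} = - \frac{4}{5}$)
$M{\left(l \right)} = \frac{3}{8}$ ($M{\left(l \right)} = \frac{3}{2 + 6} = \frac{3}{8}$)
$Z{\left(d \right)} = - \frac{8 d}{5}$ ($Z{\left(d \right)} = - \frac{4 \left(d + d\right)}{5} = - \frac{4 \cdot 2 d}{5} = - \frac{8 d}{5}$)
$\frac{1}{-1618 + Z{\left(M{\left(-2 \right)} \right)}} = \frac{1}{-1618 - \frac{3}{5}} = \frac{1}{- \frac{8093}{5}} = - \frac{5}{8093}$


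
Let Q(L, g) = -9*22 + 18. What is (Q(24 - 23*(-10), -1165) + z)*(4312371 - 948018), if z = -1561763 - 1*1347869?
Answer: -9789634731636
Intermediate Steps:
Q(L, g) = -180 (Q(L, g) = -198 + 18 = -180)
z = -2909632 (z = -1561763 - 1347869 = -2909632)
(Q(24 - 23*(-10), -1165) + z)*(4312371 - 948018) = (-180 - 2909632)*(4312371 - 948018) = -2909812*3364353 = -9789634731636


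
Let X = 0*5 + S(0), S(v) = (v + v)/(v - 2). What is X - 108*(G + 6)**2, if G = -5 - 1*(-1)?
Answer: -432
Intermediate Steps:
G = -4 (G = -5 + 1 = -4)
S(v) = 2*v/(-2 + v) (S(v) = (2*v)/(-2 + v) = 2*v/(-2 + v))
X = 0 (X = 0*5 + 2*0/(-2 + 0) = 0 + 2*0/(-2) = 0 + 2*0*(-1/2) = 0 + 0 = 0)
X - 108*(G + 6)**2 = 0 - 108*(-4 + 6)**2 = 0 - 108*2**2 = 0 - 108*4 = 0 - 432 = -432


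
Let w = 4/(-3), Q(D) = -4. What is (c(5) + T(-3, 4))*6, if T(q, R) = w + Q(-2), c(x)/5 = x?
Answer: 118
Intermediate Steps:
c(x) = 5*x
w = -4/3 (w = 4*(-⅓) = -4/3 ≈ -1.3333)
T(q, R) = -16/3 (T(q, R) = -4/3 - 4 = -16/3)
(c(5) + T(-3, 4))*6 = (5*5 - 16/3)*6 = (25 - 16/3)*6 = (59/3)*6 = 118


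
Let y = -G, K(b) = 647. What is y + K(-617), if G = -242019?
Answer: 242666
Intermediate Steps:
y = 242019 (y = -1*(-242019) = 242019)
y + K(-617) = 242019 + 647 = 242666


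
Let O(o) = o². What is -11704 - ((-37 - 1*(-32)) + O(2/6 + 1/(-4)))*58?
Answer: -821837/72 ≈ -11414.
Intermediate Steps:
-11704 - ((-37 - 1*(-32)) + O(2/6 + 1/(-4)))*58 = -11704 - ((-37 - 1*(-32)) + (2/6 + 1/(-4))²)*58 = -11704 - ((-37 + 32) + (2*(⅙) + 1*(-¼))²)*58 = -11704 - (-5 + (⅓ - ¼)²)*58 = -11704 - (-5 + (1/12)²)*58 = -11704 - (-5 + 1/144)*58 = -11704 - (-719)*58/144 = -11704 - 1*(-20851/72) = -11704 + 20851/72 = -821837/72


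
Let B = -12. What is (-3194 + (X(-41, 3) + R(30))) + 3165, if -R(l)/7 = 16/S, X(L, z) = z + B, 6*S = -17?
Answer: 26/17 ≈ 1.5294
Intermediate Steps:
S = -17/6 (S = (⅙)*(-17) = -17/6 ≈ -2.8333)
X(L, z) = -12 + z (X(L, z) = z - 12 = -12 + z)
R(l) = 672/17 (R(l) = -112/(-17/6) = -112*(-6)/17 = -7*(-96/17) = 672/17)
(-3194 + (X(-41, 3) + R(30))) + 3165 = (-3194 + ((-12 + 3) + 672/17)) + 3165 = (-3194 + (-9 + 672/17)) + 3165 = (-3194 + 519/17) + 3165 = -53779/17 + 3165 = 26/17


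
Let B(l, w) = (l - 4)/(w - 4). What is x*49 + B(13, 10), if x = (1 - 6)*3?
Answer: -1467/2 ≈ -733.50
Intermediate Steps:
x = -15 (x = -5*3 = -15)
B(l, w) = (-4 + l)/(-4 + w)
x*49 + B(13, 10) = -15*49 + (-4 + 13)/(-4 + 10) = -735 + 9/6 = -735 + (⅙)*9 = -735 + 3/2 = -1467/2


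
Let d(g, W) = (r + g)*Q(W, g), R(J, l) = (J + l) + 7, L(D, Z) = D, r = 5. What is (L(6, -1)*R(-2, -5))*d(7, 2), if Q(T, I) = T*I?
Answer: 0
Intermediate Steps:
Q(T, I) = I*T
R(J, l) = 7 + J + l
d(g, W) = W*g*(5 + g) (d(g, W) = (5 + g)*(g*W) = (5 + g)*(W*g) = W*g*(5 + g))
(L(6, -1)*R(-2, -5))*d(7, 2) = (6*(7 - 2 - 5))*(2*7*(5 + 7)) = (6*0)*(2*7*12) = 0*168 = 0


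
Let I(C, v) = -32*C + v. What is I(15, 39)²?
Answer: 194481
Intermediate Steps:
I(C, v) = v - 32*C
I(15, 39)² = (39 - 32*15)² = (39 - 480)² = (-441)² = 194481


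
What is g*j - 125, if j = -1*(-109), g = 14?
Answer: 1401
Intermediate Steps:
j = 109
g*j - 125 = 14*109 - 125 = 1526 - 125 = 1401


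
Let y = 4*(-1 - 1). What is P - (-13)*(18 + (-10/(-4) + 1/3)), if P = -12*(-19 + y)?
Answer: 3569/6 ≈ 594.83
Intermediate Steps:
y = -8 (y = 4*(-2) = -8)
P = 324 (P = -12*(-19 - 8) = -12*(-27) = 324)
P - (-13)*(18 + (-10/(-4) + 1/3)) = 324 - (-13)*(18 + (-10/(-4) + 1/3)) = 324 - (-13)*(18 + (-10*(-1/4) + 1*(1/3))) = 324 - (-13)*(18 + (5/2 + 1/3)) = 324 - (-13)*(18 + 17/6) = 324 - (-13)*125/6 = 324 - 1*(-1625/6) = 324 + 1625/6 = 3569/6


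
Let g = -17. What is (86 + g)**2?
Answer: 4761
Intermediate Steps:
(86 + g)**2 = (86 - 17)**2 = 69**2 = 4761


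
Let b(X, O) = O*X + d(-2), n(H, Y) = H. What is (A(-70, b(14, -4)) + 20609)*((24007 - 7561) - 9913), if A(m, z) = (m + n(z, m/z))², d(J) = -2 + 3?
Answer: 236716722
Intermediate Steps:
d(J) = 1
b(X, O) = 1 + O*X (b(X, O) = O*X + 1 = 1 + O*X)
A(m, z) = (m + z)²
(A(-70, b(14, -4)) + 20609)*((24007 - 7561) - 9913) = ((-70 + (1 - 4*14))² + 20609)*((24007 - 7561) - 9913) = ((-70 + (1 - 56))² + 20609)*(16446 - 9913) = ((-70 - 55)² + 20609)*6533 = ((-125)² + 20609)*6533 = (15625 + 20609)*6533 = 36234*6533 = 236716722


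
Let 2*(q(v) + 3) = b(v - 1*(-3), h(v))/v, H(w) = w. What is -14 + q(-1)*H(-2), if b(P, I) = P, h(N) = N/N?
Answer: -6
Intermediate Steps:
h(N) = 1
q(v) = -3 + (3 + v)/(2*v) (q(v) = -3 + ((v - 1*(-3))/v)/2 = -3 + ((v + 3)/v)/2 = -3 + ((3 + v)/v)/2 = -3 + (3 + v)/(2*v))
-14 + q(-1)*H(-2) = -14 + ((1/2)*(3 - 5*(-1))/(-1))*(-2) = -14 + ((1/2)*(-1)*(3 + 5))*(-2) = -14 + ((1/2)*(-1)*8)*(-2) = -14 - 4*(-2) = -14 + 8 = -6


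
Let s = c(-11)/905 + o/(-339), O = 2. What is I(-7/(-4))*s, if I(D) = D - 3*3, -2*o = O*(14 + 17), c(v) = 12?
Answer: -931567/1227180 ≈ -0.75911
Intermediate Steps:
o = -31 (o = -(14 + 17) = -31 ≈ -31.000)
s = 32123/306795 (s = 12/905 - 31/(-339) = 12*(1/905) - 31*(-1/339) = 12/905 + 31/339 = 32123/306795 ≈ 0.10471)
I(D) = -9 + D (I(D) = D - 9 = -9 + D)
I(-7/(-4))*s = (-9 - 7/(-4))*(32123/306795) = (-9 - 7*(-¼))*(32123/306795) = (-9 + 7/4)*(32123/306795) = -29/4*32123/306795 = -931567/1227180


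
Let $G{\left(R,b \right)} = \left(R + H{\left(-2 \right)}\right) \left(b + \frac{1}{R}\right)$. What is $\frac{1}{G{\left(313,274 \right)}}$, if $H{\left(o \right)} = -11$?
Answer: $\frac{313}{25900426} \approx 1.2085 \cdot 10^{-5}$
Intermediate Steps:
$G{\left(R,b \right)} = \left(-11 + R\right) \left(b + \frac{1}{R}\right)$ ($G{\left(R,b \right)} = \left(R - 11\right) \left(b + \frac{1}{R}\right) = \left(-11 + R\right) \left(b + \frac{1}{R}\right)$)
$\frac{1}{G{\left(313,274 \right)}} = \frac{1}{1 - 3014 - \frac{11}{313} + 313 \cdot 274} = \frac{1}{1 - 3014 - \frac{11}{313} + 85762} = \frac{1}{\frac{25900426}{313}} = \frac{313}{25900426}$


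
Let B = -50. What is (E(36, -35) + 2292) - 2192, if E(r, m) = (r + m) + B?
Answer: 51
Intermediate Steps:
E(r, m) = -50 + m + r (E(r, m) = (r + m) - 50 = (m + r) - 50 = -50 + m + r)
(E(36, -35) + 2292) - 2192 = ((-50 - 35 + 36) + 2292) - 2192 = (-49 + 2292) - 2192 = 2243 - 2192 = 51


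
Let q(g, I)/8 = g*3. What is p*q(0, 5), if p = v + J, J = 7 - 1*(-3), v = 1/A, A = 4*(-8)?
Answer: 0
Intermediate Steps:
q(g, I) = 24*g (q(g, I) = 8*(g*3) = 8*(3*g) = 24*g)
A = -32
v = -1/32 (v = 1/(-32) = -1/32 ≈ -0.031250)
J = 10 (J = 7 + 3 = 10)
p = 319/32 (p = -1/32 + 10 = 319/32 ≈ 9.9688)
p*q(0, 5) = 319*(24*0)/32 = (319/32)*0 = 0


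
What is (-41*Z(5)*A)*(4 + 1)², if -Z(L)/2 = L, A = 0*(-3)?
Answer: 0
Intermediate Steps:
A = 0
Z(L) = -2*L
(-41*Z(5)*A)*(4 + 1)² = (-41*(-2*5)*0)*(4 + 1)² = -(-410)*0*5² = -41*0*25 = 0*25 = 0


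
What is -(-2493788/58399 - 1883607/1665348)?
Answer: 129182594649/2947110844 ≈ 43.834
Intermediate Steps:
-(-2493788/58399 - 1883607/1665348) = -(-2493788*1/58399 - 1883607*1/1665348) = -(-226708/5309 - 627869/555116) = -1*(-129182594649/2947110844) = 129182594649/2947110844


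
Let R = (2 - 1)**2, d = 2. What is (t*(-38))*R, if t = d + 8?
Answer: -380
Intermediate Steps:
t = 10 (t = 2 + 8 = 10)
R = 1 (R = 1**2 = 1)
(t*(-38))*R = (10*(-38))*1 = -380*1 = -380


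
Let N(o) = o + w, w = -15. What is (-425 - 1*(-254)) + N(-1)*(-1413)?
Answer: 22437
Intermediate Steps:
N(o) = -15 + o (N(o) = o - 15 = -15 + o)
(-425 - 1*(-254)) + N(-1)*(-1413) = (-425 - 1*(-254)) + (-15 - 1)*(-1413) = (-425 + 254) - 16*(-1413) = -171 + 22608 = 22437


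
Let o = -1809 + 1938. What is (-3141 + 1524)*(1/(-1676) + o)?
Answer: -349600251/1676 ≈ -2.0859e+5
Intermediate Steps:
o = 129
(-3141 + 1524)*(1/(-1676) + o) = (-3141 + 1524)*(1/(-1676) + 129) = -1617*(-1/1676 + 129) = -1617*216203/1676 = -349600251/1676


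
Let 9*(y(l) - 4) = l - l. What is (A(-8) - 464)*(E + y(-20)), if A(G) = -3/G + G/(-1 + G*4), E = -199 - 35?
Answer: 14068295/132 ≈ 1.0658e+5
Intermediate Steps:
E = -234
y(l) = 4 (y(l) = 4 + (l - l)/9 = 4 + (1/9)*0 = 4 + 0 = 4)
A(G) = -3/G + G/(-1 + 4*G)
(A(-8) - 464)*(E + y(-20)) = ((3 + (-8)**2 - 12*(-8))/((-8)*(-1 + 4*(-8))) - 464)*(-234 + 4) = (-(3 + 64 + 96)/(8*(-1 - 32)) - 464)*(-230) = (-1/8*163/(-33) - 464)*(-230) = (-1/8*(-1/33)*163 - 464)*(-230) = (163/264 - 464)*(-230) = -122333/264*(-230) = 14068295/132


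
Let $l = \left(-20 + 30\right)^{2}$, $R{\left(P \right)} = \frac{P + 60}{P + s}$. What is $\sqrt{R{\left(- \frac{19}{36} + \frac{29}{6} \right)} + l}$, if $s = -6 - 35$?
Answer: $\frac{\sqrt{171445985}}{1321} \approx 9.912$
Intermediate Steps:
$s = -41$ ($s = -6 - 35 = -41$)
$R{\left(P \right)} = \frac{60 + P}{-41 + P}$ ($R{\left(P \right)} = \frac{P + 60}{P - 41} = \frac{60 + P}{-41 + P}$)
$l = 100$ ($l = 10^{2} = 100$)
$\sqrt{R{\left(- \frac{19}{36} + \frac{29}{6} \right)} + l} = \sqrt{\frac{60 + \left(- \frac{19}{36} + \frac{29}{6}\right)}{-41 + \left(- \frac{19}{36} + \frac{29}{6}\right)} + 100} = \sqrt{\frac{60 + \frac{155}{36}}{-41 + \frac{155}{36}} + 100} = \sqrt{\frac{1}{- \frac{1321}{36}} \cdot \frac{2315}{36} + 100} = \sqrt{\left(- \frac{36}{1321}\right) \frac{2315}{36} + 100} = \sqrt{- \frac{2315}{1321} + 100} = \sqrt{\frac{129785}{1321}} = \frac{\sqrt{171445985}}{1321}$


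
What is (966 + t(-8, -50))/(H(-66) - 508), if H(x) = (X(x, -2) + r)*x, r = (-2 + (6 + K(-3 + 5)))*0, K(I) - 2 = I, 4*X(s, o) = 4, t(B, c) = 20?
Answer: -493/287 ≈ -1.7178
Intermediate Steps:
X(s, o) = 1 (X(s, o) = (1/4)*4 = 1)
K(I) = 2 + I
r = 0 (r = (-2 + (6 + (2 + (-3 + 5))))*0 = (-2 + (6 + (2 + 2)))*0 = (-2 + (6 + 4))*0 = (-2 + 10)*0 = 8*0 = 0)
H(x) = x (H(x) = (1 + 0)*x = 1*x = x)
(966 + t(-8, -50))/(H(-66) - 508) = (966 + 20)/(-66 - 508) = 986/(-574) = 986*(-1/574) = -493/287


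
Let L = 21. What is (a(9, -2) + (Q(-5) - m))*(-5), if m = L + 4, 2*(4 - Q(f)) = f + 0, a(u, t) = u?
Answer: 95/2 ≈ 47.500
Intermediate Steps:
Q(f) = 4 - f/2 (Q(f) = 4 - (f + 0)/2 = 4 - f/2)
m = 25 (m = 21 + 4 = 25)
(a(9, -2) + (Q(-5) - m))*(-5) = (9 + ((4 - ½*(-5)) - 1*25))*(-5) = (9 + ((4 + 5/2) - 25))*(-5) = (9 + (13/2 - 25))*(-5) = (9 - 37/2)*(-5) = -19/2*(-5) = 95/2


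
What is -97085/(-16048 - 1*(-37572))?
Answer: -97085/21524 ≈ -4.5105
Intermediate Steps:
-97085/(-16048 - 1*(-37572)) = -97085/(-16048 + 37572) = -97085/21524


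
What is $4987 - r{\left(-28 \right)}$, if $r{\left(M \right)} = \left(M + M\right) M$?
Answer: $3419$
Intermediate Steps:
$r{\left(M \right)} = 2 M^{2}$ ($r{\left(M \right)} = 2 M M = 2 M^{2}$)
$4987 - r{\left(-28 \right)} = 4987 - 2 \left(-28\right)^{2} = 4987 - 2 \cdot 784 = 4987 - 1568 = 3419$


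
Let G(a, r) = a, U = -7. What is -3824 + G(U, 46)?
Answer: -3831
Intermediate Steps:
-3824 + G(U, 46) = -3824 - 7 = -3831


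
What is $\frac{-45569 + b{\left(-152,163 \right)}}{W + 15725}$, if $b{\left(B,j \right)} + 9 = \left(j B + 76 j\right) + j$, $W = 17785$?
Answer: $- \frac{57803}{33510} \approx -1.7249$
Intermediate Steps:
$b{\left(B,j \right)} = -9 + 77 j + B j$ ($b{\left(B,j \right)} = -9 + \left(\left(j B + 76 j\right) + j\right) = -9 + \left(\left(B j + 76 j\right) + j\right) = -9 + \left(\left(76 j + B j\right) + j\right) = -9 + \left(77 j + B j\right) = -9 + 77 j + B j$)
$\frac{-45569 + b{\left(-152,163 \right)}}{W + 15725} = \frac{-45569 - 12234}{17785 + 15725} = \frac{-45569 - 12234}{33510} = \left(-45569 - 12234\right) \frac{1}{33510} = \left(-57803\right) \frac{1}{33510} = - \frac{57803}{33510}$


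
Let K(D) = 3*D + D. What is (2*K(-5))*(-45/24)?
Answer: 75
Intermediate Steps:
K(D) = 4*D
(2*K(-5))*(-45/24) = (2*(4*(-5)))*(-45/24) = (2*(-20))*(-45*1/24) = -40*(-15/8) = 75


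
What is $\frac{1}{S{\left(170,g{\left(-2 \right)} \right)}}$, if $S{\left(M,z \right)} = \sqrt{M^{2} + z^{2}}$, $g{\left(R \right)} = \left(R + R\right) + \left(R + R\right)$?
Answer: $\frac{\sqrt{7241}}{14482} \approx 0.0058758$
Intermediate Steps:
$g{\left(R \right)} = 4 R$ ($g{\left(R \right)} = 2 R + 2 R = 4 R$)
$\frac{1}{S{\left(170,g{\left(-2 \right)} \right)}} = \frac{1}{\sqrt{170^{2} + \left(4 \left(-2\right)\right)^{2}}} = \frac{1}{\sqrt{28900 + \left(-8\right)^{2}}} = \frac{1}{\sqrt{28900 + 64}} = \frac{1}{\sqrt{28964}} = \frac{1}{2 \sqrt{7241}} = \frac{\sqrt{7241}}{14482}$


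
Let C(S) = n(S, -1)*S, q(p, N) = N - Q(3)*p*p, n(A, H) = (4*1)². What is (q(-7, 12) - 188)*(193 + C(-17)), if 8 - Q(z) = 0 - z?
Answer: 56485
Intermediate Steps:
Q(z) = 8 + z (Q(z) = 8 - (0 - z) = 8 - (-1)*z = 8 + z)
n(A, H) = 16 (n(A, H) = 4² = 16)
q(p, N) = N - 11*p² (q(p, N) = N - (8 + 3)*p*p = N - 11*p²)
C(S) = 16*S
(q(-7, 12) - 188)*(193 + C(-17)) = ((12 - 11*(-7)²) - 188)*(193 + 16*(-17)) = ((12 - 11*49) - 188)*(193 - 272) = ((12 - 539) - 188)*(-79) = (-527 - 188)*(-79) = -715*(-79) = 56485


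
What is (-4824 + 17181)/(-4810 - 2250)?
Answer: -12357/7060 ≈ -1.7503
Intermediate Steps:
(-4824 + 17181)/(-4810 - 2250) = 12357/(-7060) = 12357*(-1/7060) = -12357/7060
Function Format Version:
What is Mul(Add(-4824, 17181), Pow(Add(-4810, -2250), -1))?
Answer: Rational(-12357, 7060) ≈ -1.7503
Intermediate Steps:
Mul(Add(-4824, 17181), Pow(Add(-4810, -2250), -1)) = Mul(12357, Pow(-7060, -1)) = Mul(12357, Rational(-1, 7060)) = Rational(-12357, 7060)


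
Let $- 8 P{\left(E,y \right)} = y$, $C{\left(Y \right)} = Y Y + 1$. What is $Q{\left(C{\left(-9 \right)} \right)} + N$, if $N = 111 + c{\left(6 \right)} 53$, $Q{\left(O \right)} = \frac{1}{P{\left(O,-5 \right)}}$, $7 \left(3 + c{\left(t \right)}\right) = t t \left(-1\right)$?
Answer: $- \frac{11164}{35} \approx -318.97$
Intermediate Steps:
$C{\left(Y \right)} = 1 + Y^{2}$ ($C{\left(Y \right)} = Y^{2} + 1 = 1 + Y^{2}$)
$P{\left(E,y \right)} = - \frac{y}{8}$
$c{\left(t \right)} = -3 - \frac{t^{2}}{7}$ ($c{\left(t \right)} = -3 + \frac{t t \left(-1\right)}{7} = -3 + \frac{t^{2} \left(-1\right)}{7} = -3 + \frac{\left(-1\right) t^{2}}{7} = -3 - \frac{t^{2}}{7}$)
$Q{\left(O \right)} = \frac{8}{5}$ ($Q{\left(O \right)} = \frac{1}{\left(- \frac{1}{8}\right) \left(-5\right)} = \frac{1}{\frac{5}{8}} = \frac{8}{5}$)
$N = - \frac{2244}{7}$ ($N = 111 + \left(-3 - \frac{6^{2}}{7}\right) 53 = 111 + \left(-3 - \frac{36}{7}\right) 53 = 111 - \frac{3021}{7} = - \frac{2244}{7} \approx -320.57$)
$Q{\left(C{\left(-9 \right)} \right)} + N = \frac{8}{5} - \frac{2244}{7} = - \frac{11164}{35}$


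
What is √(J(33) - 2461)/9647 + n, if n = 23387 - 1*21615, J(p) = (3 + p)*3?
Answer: 1772 + I*√2353/9647 ≈ 1772.0 + 0.0050283*I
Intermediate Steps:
J(p) = 9 + 3*p
n = 1772 (n = 23387 - 21615 = 1772)
√(J(33) - 2461)/9647 + n = √((9 + 3*33) - 2461)/9647 + 1772 = √((9 + 99) - 2461)*(1/9647) + 1772 = √(108 - 2461)*(1/9647) + 1772 = √(-2353)*(1/9647) + 1772 = (I*√2353)*(1/9647) + 1772 = I*√2353/9647 + 1772 = 1772 + I*√2353/9647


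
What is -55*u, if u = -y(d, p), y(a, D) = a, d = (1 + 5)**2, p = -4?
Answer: 1980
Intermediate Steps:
d = 36 (d = 6**2 = 36)
u = -36 (u = -1*36 = -36)
-55*u = -55*(-36) = 1980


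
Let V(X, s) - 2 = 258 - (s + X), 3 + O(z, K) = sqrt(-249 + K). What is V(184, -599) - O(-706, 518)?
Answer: 678 - sqrt(269) ≈ 661.60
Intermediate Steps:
O(z, K) = -3 + sqrt(-249 + K)
V(X, s) = 260 - X - s (V(X, s) = 2 + (258 - (s + X)) = 2 + (258 - (X + s)) = 2 + (258 + (-X - s)) = 2 + (258 - X - s) = 260 - X - s)
V(184, -599) - O(-706, 518) = (260 - 1*184 - 1*(-599)) - (-3 + sqrt(-249 + 518)) = (260 - 184 + 599) - (-3 + sqrt(269)) = 675 + (3 - sqrt(269)) = 678 - sqrt(269)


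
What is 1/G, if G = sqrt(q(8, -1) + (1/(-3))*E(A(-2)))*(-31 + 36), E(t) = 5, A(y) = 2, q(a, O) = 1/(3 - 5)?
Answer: -I*sqrt(78)/65 ≈ -0.13587*I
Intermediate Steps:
q(a, O) = -1/2 (q(a, O) = 1/(-2) = -1/2)
G = 5*I*sqrt(78)/6 (G = sqrt(-1/2 + (1/(-3))*5)*(-31 + 36) = sqrt(-1/2 + (1*(-1/3))*5)*5 = sqrt(-1/2 - 1/3*5)*5 = sqrt(-1/2 - 5/3)*5 = sqrt(-13/6)*5 = (I*sqrt(78)/6)*5 = 5*I*sqrt(78)/6 ≈ 7.3598*I)
1/G = 1/(5*I*sqrt(78)/6) = -I*sqrt(78)/65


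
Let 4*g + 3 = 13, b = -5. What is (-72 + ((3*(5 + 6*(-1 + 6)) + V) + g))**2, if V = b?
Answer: 3721/4 ≈ 930.25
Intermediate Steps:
V = -5
g = 5/2 (g = -3/4 + (1/4)*13 = -3/4 + 13/4 = 5/2 ≈ 2.5000)
(-72 + ((3*(5 + 6*(-1 + 6)) + V) + g))**2 = (-72 + ((3*(5 + 6*(-1 + 6)) - 5) + 5/2))**2 = (-72 + ((3*(5 + 6*5) - 5) + 5/2))**2 = (-72 + ((3*(5 + 30) - 5) + 5/2))**2 = (-72 + ((3*35 - 5) + 5/2))**2 = (-72 + ((105 - 5) + 5/2))**2 = (-72 + (100 + 5/2))**2 = (-72 + 205/2)**2 = (61/2)**2 = 3721/4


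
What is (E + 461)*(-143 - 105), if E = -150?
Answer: -77128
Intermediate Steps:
(E + 461)*(-143 - 105) = (-150 + 461)*(-143 - 105) = 311*(-248) = -77128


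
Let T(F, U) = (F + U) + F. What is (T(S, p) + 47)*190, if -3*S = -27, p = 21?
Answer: 16340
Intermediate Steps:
S = 9 (S = -⅓*(-27) = 9)
T(F, U) = U + 2*F
(T(S, p) + 47)*190 = ((21 + 2*9) + 47)*190 = ((21 + 18) + 47)*190 = (39 + 47)*190 = 86*190 = 16340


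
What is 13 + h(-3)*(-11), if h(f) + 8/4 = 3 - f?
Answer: -31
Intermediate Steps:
h(f) = 1 - f (h(f) = -2 + (3 - f) = 1 - f)
13 + h(-3)*(-11) = 13 + (1 - 1*(-3))*(-11) = 13 + (1 + 3)*(-11) = 13 + 4*(-11) = 13 - 44 = -31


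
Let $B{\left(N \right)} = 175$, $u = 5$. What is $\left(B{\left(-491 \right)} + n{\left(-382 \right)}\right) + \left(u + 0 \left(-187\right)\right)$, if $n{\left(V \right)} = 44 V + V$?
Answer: $-17010$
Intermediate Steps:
$n{\left(V \right)} = 45 V$
$\left(B{\left(-491 \right)} + n{\left(-382 \right)}\right) + \left(u + 0 \left(-187\right)\right) = \left(175 + 45 \left(-382\right)\right) + \left(5 + 0 \left(-187\right)\right) = \left(175 - 17190\right) + \left(5 + 0\right) = -17015 + 5 = -17010$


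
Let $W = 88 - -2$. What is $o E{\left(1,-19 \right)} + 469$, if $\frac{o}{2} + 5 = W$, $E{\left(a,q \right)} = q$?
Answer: $-2761$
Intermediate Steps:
$W = 90$ ($W = 88 + 2 = 90$)
$o = 170$ ($o = -10 + 2 \cdot 90 = -10 + 180 = 170$)
$o E{\left(1,-19 \right)} + 469 = 170 \left(-19\right) + 469 = -3230 + 469 = -2761$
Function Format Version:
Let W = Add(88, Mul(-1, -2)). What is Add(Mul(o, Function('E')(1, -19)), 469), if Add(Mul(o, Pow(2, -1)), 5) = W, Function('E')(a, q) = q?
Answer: -2761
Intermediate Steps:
W = 90 (W = Add(88, 2) = 90)
o = 170 (o = Add(-10, Mul(2, 90)) = Add(-10, 180) = 170)
Add(Mul(o, Function('E')(1, -19)), 469) = Add(Mul(170, -19), 469) = Add(-3230, 469) = -2761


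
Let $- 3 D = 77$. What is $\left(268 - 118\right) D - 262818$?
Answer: $-266668$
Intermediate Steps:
$D = - \frac{77}{3}$ ($D = \left(- \frac{1}{3}\right) 77 = - \frac{77}{3} \approx -25.667$)
$\left(268 - 118\right) D - 262818 = \left(268 - 118\right) \left(- \frac{77}{3}\right) - 262818 = 150 \left(- \frac{77}{3}\right) - 262818 = -3850 - 262818 = -266668$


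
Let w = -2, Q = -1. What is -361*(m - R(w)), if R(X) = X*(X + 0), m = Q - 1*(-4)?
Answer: 361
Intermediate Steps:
m = 3 (m = -1 - 1*(-4) = -1 + 4 = 3)
R(X) = X² (R(X) = X*X = X²)
-361*(m - R(w)) = -361*(3 - 1*(-2)²) = -361*(3 - 1*4) = -361*(3 - 4) = -361*(-1) = 361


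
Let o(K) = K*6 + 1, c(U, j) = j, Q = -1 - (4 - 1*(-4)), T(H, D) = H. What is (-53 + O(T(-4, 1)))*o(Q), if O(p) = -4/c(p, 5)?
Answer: 14257/5 ≈ 2851.4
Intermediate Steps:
Q = -9 (Q = -1 - (4 + 4) = -1 - 1*8 = -1 - 8 = -9)
o(K) = 1 + 6*K (o(K) = 6*K + 1 = 1 + 6*K)
O(p) = -⅘ (O(p) = -4/5 = -4*⅕ = -⅘)
(-53 + O(T(-4, 1)))*o(Q) = (-53 - ⅘)*(1 + 6*(-9)) = -269*(1 - 54)/5 = -269/5*(-53) = 14257/5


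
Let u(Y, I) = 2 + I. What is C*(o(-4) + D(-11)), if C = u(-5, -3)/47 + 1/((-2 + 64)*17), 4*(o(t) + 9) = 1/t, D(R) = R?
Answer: 323247/792608 ≈ 0.40783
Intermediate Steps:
o(t) = -9 + 1/(4*t)
C = -1007/49538 (C = (2 - 3)/47 + 1/((-2 + 64)*17) = -1*1/47 + (1/17)/62 = -1/47 + (1/62)*(1/17) = -1/47 + 1/1054 = -1007/49538 ≈ -0.020328)
C*(o(-4) + D(-11)) = -1007*((-9 + (¼)/(-4)) - 11)/49538 = -1007*((-9 + (¼)*(-¼)) - 11)/49538 = -1007*((-9 - 1/16) - 11)/49538 = -1007*(-145/16 - 11)/49538 = -1007/49538*(-321/16) = 323247/792608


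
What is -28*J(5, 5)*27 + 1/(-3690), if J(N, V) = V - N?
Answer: -1/3690 ≈ -0.00027100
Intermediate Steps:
-28*J(5, 5)*27 + 1/(-3690) = -28*(5 - 1*5)*27 + 1/(-3690) = -28*(5 - 5)*27 - 1/3690 = -28*0*27 - 1/3690 = 0*27 - 1/3690 = 0 - 1/3690 = -1/3690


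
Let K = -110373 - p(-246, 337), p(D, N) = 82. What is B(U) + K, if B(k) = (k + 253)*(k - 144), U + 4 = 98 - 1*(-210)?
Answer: -21335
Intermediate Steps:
U = 304 (U = -4 + (98 - 1*(-210)) = -4 + (98 + 210) = -4 + 308 = 304)
B(k) = (-144 + k)*(253 + k) (B(k) = (253 + k)*(-144 + k) = (-144 + k)*(253 + k))
K = -110455 (K = -110373 - 1*82 = -110373 - 82 = -110455)
B(U) + K = (-36432 + 304² + 109*304) - 110455 = (-36432 + 92416 + 33136) - 110455 = 89120 - 110455 = -21335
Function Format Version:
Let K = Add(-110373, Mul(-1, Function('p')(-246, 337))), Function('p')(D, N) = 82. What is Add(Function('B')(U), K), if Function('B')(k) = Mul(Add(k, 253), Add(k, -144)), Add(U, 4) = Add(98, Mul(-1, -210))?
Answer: -21335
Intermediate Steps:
U = 304 (U = Add(-4, Add(98, Mul(-1, -210))) = Add(-4, Add(98, 210)) = Add(-4, 308) = 304)
Function('B')(k) = Mul(Add(-144, k), Add(253, k)) (Function('B')(k) = Mul(Add(253, k), Add(-144, k)) = Mul(Add(-144, k), Add(253, k)))
K = -110455 (K = Add(-110373, Mul(-1, 82)) = Add(-110373, -82) = -110455)
Add(Function('B')(U), K) = Add(Add(-36432, Pow(304, 2), Mul(109, 304)), -110455) = Add(Add(-36432, 92416, 33136), -110455) = Add(89120, -110455) = -21335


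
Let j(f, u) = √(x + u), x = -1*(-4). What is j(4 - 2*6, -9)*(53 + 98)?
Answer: 151*I*√5 ≈ 337.65*I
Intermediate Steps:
x = 4
j(f, u) = √(4 + u)
j(4 - 2*6, -9)*(53 + 98) = √(4 - 9)*(53 + 98) = √(-5)*151 = (I*√5)*151 = 151*I*√5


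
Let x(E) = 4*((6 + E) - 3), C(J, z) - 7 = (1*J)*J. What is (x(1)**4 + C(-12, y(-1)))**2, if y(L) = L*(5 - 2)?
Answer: 4314781969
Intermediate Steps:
y(L) = 3*L (y(L) = L*3 = 3*L)
C(J, z) = 7 + J**2 (C(J, z) = 7 + (1*J)*J = 7 + J*J = 7 + J**2)
x(E) = 12 + 4*E (x(E) = 4*(3 + E) = 12 + 4*E)
(x(1)**4 + C(-12, y(-1)))**2 = ((12 + 4*1)**4 + (7 + (-12)**2))**2 = ((12 + 4)**4 + (7 + 144))**2 = (16**4 + 151)**2 = (65536 + 151)**2 = 65687**2 = 4314781969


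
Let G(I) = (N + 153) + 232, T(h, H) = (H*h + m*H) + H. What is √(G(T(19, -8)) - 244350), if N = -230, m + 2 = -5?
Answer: I*√244195 ≈ 494.16*I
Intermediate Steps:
m = -7 (m = -2 - 5 = -7)
T(h, H) = -6*H + H*h (T(h, H) = (H*h - 7*H) + H = (-7*H + H*h) + H = -6*H + H*h)
G(I) = 155 (G(I) = (-230 + 153) + 232 = -77 + 232 = 155)
√(G(T(19, -8)) - 244350) = √(155 - 244350) = √(-244195) = I*√244195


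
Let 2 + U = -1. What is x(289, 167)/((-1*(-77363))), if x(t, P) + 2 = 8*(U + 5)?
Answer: 14/77363 ≈ 0.00018097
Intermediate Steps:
U = -3 (U = -2 - 1 = -3)
x(t, P) = 14 (x(t, P) = -2 + 8*(-3 + 5) = -2 + 8*2 = -2 + 16 = 14)
x(289, 167)/((-1*(-77363))) = 14/((-1*(-77363))) = 14/77363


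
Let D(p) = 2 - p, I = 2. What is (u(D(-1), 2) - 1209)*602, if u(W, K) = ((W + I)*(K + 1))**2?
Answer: -592368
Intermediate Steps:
u(W, K) = (1 + K)**2*(2 + W)**2 (u(W, K) = ((W + 2)*(K + 1))**2 = ((2 + W)*(1 + K))**2 = ((1 + K)*(2 + W))**2 = (1 + K)**2*(2 + W)**2)
(u(D(-1), 2) - 1209)*602 = ((1 + 2)**2*(2 + (2 - 1*(-1)))**2 - 1209)*602 = (3**2*(2 + (2 + 1))**2 - 1209)*602 = (9*(2 + 3)**2 - 1209)*602 = (9*5**2 - 1209)*602 = (9*25 - 1209)*602 = (225 - 1209)*602 = -984*602 = -592368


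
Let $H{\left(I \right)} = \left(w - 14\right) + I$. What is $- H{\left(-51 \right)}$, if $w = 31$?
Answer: $34$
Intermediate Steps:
$H{\left(I \right)} = 17 + I$ ($H{\left(I \right)} = \left(31 - 14\right) + I = 17 + I$)
$- H{\left(-51 \right)} = - (17 - 51) = \left(-1\right) \left(-34\right) = 34$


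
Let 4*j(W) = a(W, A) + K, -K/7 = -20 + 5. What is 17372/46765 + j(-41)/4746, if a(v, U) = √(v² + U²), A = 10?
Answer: 15938113/42275560 + √1781/18984 ≈ 0.37923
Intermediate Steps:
K = 105 (K = -7*(-20 + 5) = -7*(-15) = 105)
a(v, U) = √(U² + v²)
j(W) = 105/4 + √(100 + W²)/4 (j(W) = (√(10² + W²) + 105)/4 = (√(100 + W²) + 105)/4 = (105 + √(100 + W²))/4 = 105/4 + √(100 + W²)/4)
17372/46765 + j(-41)/4746 = 17372/46765 + (105/4 + √(100 + (-41)²)/4)/4746 = 17372*(1/46765) + (105/4 + √(100 + 1681)/4)*(1/4746) = 17372/46765 + (105/4 + √1781/4)*(1/4746) = 17372/46765 + (5/904 + √1781/18984) = 15938113/42275560 + √1781/18984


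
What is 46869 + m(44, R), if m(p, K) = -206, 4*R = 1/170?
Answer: 46663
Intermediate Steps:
R = 1/680 (R = (¼)/170 = (¼)*(1/170) = 1/680 ≈ 0.0014706)
46869 + m(44, R) = 46869 - 206 = 46663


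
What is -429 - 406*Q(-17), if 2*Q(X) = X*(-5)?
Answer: -17684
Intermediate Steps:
Q(X) = -5*X/2 (Q(X) = (X*(-5))/2 = (-5*X)/2 = -5*X/2)
-429 - 406*Q(-17) = -429 - (-1015)*(-17) = -429 - 406*85/2 = -429 - 17255 = -17684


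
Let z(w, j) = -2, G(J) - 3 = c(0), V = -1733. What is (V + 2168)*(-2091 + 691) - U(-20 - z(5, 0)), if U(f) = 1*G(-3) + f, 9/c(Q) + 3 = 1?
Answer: -1217961/2 ≈ -6.0898e+5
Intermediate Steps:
c(Q) = -9/2 (c(Q) = 9/(-3 + 1) = 9/(-2) = 9*(-½) = -9/2)
G(J) = -3/2 (G(J) = 3 - 9/2 = -3/2)
U(f) = -3/2 + f (U(f) = 1*(-3/2) + f = -3/2 + f)
(V + 2168)*(-2091 + 691) - U(-20 - z(5, 0)) = (-1733 + 2168)*(-2091 + 691) - (-3/2 + (-20 - 1*(-2))) = 435*(-1400) - (-3/2 + (-20 + 2)) = -609000 - (-3/2 - 18) = -609000 - 1*(-39/2) = -609000 + 39/2 = -1217961/2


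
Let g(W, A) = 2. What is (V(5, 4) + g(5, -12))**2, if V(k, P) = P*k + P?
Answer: 676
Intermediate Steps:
V(k, P) = P + P*k
(V(5, 4) + g(5, -12))**2 = (4*(1 + 5) + 2)**2 = (4*6 + 2)**2 = (24 + 2)**2 = 26**2 = 676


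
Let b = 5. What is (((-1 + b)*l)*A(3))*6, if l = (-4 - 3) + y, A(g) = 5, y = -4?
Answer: -1320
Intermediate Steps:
l = -11 (l = (-4 - 3) - 4 = -7 - 4 = -11)
(((-1 + b)*l)*A(3))*6 = (((-1 + 5)*(-11))*5)*6 = ((4*(-11))*5)*6 = -44*5*6 = -220*6 = -1320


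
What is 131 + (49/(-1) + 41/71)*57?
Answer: -186665/71 ≈ -2629.1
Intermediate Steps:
131 + (49/(-1) + 41/71)*57 = 131 + (49*(-1) + 41*(1/71))*57 = 131 + (-49 + 41/71)*57 = 131 - 3438/71*57 = 131 - 195966/71 = -186665/71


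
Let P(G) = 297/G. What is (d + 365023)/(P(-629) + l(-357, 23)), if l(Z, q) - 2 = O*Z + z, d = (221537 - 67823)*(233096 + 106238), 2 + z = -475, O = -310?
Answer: 32809112692871/69312358 ≈ 4.7335e+5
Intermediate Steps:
z = -477 (z = -2 - 475 = -477)
d = 52160386476 (d = 153714*339334 = 52160386476)
l(Z, q) = -475 - 310*Z (l(Z, q) = 2 + (-310*Z - 477) = 2 + (-477 - 310*Z) = -475 - 310*Z)
(d + 365023)/(P(-629) + l(-357, 23)) = (52160386476 + 365023)/(297/(-629) + (-475 - 310*(-357))) = 52160751499/(297*(-1/629) + (-475 + 110670)) = 52160751499/(-297/629 + 110195) = 52160751499/(69312358/629) = 52160751499*(629/69312358) = 32809112692871/69312358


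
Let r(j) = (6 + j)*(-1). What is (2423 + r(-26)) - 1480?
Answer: 963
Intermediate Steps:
r(j) = -6 - j
(2423 + r(-26)) - 1480 = (2423 + (-6 - 1*(-26))) - 1480 = (2423 + (-6 + 26)) - 1480 = (2423 + 20) - 1480 = 2443 - 1480 = 963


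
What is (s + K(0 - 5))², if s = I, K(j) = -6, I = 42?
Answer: 1296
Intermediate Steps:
s = 42
(s + K(0 - 5))² = (42 - 6)² = 36² = 1296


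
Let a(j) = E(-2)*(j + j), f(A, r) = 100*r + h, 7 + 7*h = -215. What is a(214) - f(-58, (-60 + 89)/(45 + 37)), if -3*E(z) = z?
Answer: 242528/861 ≈ 281.68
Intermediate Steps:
h = -222/7 (h = -1 + (1/7)*(-215) = -1 - 215/7 = -222/7 ≈ -31.714)
E(z) = -z/3
f(A, r) = -222/7 + 100*r (f(A, r) = 100*r - 222/7 = -222/7 + 100*r)
a(j) = 4*j/3 (a(j) = (-1/3*(-2))*(j + j) = 2*(2*j)/3 = 4*j/3)
a(214) - f(-58, (-60 + 89)/(45 + 37)) = (4/3)*214 - (-222/7 + 100*((-60 + 89)/(45 + 37))) = 856/3 - (-222/7 + 100*(29/82)) = 856/3 - (-222/7 + 1450/41) = 856/3 - 1*1048/287 = 856/3 - 1048/287 = 242528/861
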